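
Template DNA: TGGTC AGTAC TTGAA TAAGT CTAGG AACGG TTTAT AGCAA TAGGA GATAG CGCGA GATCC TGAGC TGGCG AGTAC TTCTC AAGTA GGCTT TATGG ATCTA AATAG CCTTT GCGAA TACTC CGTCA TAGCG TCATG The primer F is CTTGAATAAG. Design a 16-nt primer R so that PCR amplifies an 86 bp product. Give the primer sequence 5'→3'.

5'-CCATAAAGCCTACTTG-3'

The forward primer binds at positions 10–19, so an 86 bp product ends at position 10 + 86 − 1 = 95.
The reverse primer anneals to the top strand over positions 80–95, i.e. to CAAGTAGGCTTTATGG.
Its sequence written 5'→3' is the reverse complement: CCATAAAGCCTACTTG.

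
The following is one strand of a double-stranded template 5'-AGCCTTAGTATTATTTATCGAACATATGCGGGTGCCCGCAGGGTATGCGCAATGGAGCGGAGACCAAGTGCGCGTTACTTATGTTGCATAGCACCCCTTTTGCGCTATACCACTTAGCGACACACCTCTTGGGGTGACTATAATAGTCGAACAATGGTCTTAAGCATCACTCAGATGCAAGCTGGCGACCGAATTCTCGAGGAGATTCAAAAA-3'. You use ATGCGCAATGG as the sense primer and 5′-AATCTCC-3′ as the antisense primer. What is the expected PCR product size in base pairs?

The forward primer matches the template at positions 45–55.
Reverse complement of the reverse primer: GGAGATT. This occurs on the top strand at positions 201–207.
Product length = (reverse-primer end) − (forward-primer start) + 1 = 207 − 45 + 1 = 163 bp.

163 bp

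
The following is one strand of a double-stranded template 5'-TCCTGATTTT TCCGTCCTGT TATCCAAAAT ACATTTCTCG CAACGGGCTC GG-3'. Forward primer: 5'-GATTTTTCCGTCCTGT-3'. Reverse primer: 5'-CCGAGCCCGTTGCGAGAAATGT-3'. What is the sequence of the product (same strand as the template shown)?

5'-GATTTTTCCGTCCTGTTATCCAAAATACATTTCTCGCAACGGGCTCGG-3'

Forward primer GATTTTTCCGTCCTGT is found on the top strand at positions 5–20.
The reverse primer's reverse complement is ACATTTCTCGCAACGGGCTCGG, which matches the template at positions 31–52.
The product is the template from position 5 through 52 (48 bp).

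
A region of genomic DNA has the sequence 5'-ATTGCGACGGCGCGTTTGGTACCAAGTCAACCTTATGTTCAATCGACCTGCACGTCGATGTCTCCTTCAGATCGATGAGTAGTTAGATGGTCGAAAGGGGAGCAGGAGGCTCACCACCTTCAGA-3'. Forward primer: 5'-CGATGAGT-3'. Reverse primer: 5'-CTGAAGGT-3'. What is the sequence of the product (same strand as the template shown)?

Scanning the template, CGATGAGT occurs at positions 73–80; this primer anneals to the bottom strand there with its 3' end pointing downstream.
The reverse primer's reverse complement is ACCTTCAG, which matches the template at positions 116–123.
The product is the template from position 73 through 123 (51 bp).

5'-CGATGAGTAGTTAGATGGTCGAAAGGGGAGCAGGAGGCTCACCACCTTCAG-3'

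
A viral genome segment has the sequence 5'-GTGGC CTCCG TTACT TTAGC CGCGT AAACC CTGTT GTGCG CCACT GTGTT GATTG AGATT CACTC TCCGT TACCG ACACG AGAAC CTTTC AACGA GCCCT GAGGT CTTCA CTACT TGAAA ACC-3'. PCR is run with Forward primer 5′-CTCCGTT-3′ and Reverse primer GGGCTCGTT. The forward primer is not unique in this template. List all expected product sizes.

The forward primer CTCCGTT matches the top strand at positions 6–12, 65–71.
The reverse primer's reverse complement is AACGAGCCC, matching at positions 91–99.
Each forward site pairs with the reverse site to give a product ending at position 99: sizes 94, 35 bp.

94 bp, 35 bp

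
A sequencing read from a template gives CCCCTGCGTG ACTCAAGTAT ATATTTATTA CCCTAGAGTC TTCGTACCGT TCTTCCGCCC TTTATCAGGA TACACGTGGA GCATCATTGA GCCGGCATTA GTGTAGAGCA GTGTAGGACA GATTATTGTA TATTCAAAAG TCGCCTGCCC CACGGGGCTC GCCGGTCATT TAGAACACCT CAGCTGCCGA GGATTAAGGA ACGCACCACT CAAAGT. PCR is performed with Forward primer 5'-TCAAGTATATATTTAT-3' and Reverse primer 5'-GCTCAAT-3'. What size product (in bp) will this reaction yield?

80 bp

Scanning the template, TCAAGTATATATTTAT occurs at positions 13–28; this primer anneals to the bottom strand there with its 3' end pointing downstream.
Taking the reverse complement of GCTCAAT gives ATTGAGC, found at positions 86–92 on the template; the primer anneals here to the top strand with its 3' end pointing upstream.
Product length = (reverse-primer end) − (forward-primer start) + 1 = 92 − 13 + 1 = 80 bp.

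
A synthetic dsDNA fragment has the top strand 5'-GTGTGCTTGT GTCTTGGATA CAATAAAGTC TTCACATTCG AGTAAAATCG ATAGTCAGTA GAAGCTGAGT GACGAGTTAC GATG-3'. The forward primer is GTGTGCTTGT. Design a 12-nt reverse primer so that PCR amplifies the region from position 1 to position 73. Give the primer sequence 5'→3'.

The product's 3' end on the top strand is position 73.
The reverse primer anneals to the top strand over positions 62–73, i.e. to AAGCTGAGTGAC.
Its sequence written 5'→3' is the reverse complement: GTCACTCAGCTT.

5'-GTCACTCAGCTT-3'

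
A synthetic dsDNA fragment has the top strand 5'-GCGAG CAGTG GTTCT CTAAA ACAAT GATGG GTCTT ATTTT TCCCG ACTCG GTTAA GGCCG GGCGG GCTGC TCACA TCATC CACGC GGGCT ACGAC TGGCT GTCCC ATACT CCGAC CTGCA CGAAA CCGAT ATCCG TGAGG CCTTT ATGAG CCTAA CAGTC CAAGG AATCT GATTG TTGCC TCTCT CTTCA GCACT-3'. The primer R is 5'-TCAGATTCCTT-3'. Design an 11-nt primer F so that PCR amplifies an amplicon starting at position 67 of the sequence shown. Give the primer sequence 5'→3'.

The reverse primer's reverse complement AAGGAATCTGA matches the template at positions 162–172; the product starts at position 67.
The forward primer is identical to the top strand over positions 67–77: CTGCTCACATC.

5'-CTGCTCACATC-3'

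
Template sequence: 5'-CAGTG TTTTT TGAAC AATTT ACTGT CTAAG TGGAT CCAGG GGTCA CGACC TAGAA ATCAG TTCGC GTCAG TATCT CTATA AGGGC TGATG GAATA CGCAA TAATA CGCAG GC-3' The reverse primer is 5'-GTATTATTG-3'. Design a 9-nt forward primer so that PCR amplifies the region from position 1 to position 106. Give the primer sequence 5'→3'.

5'-CAGTGTTTT-3'

The reverse primer's reverse complement CAATAATAC matches the template at positions 98–106; the product starts at position 1.
The forward primer is identical to the top strand over positions 1–9: CAGTGTTTT.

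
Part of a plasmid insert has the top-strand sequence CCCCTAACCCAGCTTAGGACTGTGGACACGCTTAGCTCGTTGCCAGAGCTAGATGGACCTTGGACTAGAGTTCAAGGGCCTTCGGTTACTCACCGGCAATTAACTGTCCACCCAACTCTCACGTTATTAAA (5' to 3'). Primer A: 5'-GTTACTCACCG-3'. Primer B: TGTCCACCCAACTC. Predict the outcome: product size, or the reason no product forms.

No product — both primers anneal to the same strand and extend in the same direction.

Primer A (GTTACTCACCG) matches the top strand at positions 85–95 (3' end points downstream).
Primer B (TGTCCACCCAACTC) also matches the top strand directly, at positions 105–118 — its reverse complement GAGTTGGGTGGACA is not present.
Both primers anneal to the bottom strand with 3' ends pointing the same way, so neither can prime synthesis back toward the other.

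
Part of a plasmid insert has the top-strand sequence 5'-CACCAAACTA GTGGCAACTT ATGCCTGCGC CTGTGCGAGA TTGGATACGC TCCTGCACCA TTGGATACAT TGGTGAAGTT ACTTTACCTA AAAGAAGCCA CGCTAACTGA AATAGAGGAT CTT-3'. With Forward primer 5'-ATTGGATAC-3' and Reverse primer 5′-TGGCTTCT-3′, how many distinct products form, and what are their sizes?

Two products: 61 bp, 41 bp

The forward primer ATTGGATAC matches the top strand at positions 40–48, 60–68.
The reverse primer's reverse complement is AGAAGCCA, matching at positions 93–100.
Each forward site pairs with the reverse site to give a product ending at position 100: sizes 61, 41 bp.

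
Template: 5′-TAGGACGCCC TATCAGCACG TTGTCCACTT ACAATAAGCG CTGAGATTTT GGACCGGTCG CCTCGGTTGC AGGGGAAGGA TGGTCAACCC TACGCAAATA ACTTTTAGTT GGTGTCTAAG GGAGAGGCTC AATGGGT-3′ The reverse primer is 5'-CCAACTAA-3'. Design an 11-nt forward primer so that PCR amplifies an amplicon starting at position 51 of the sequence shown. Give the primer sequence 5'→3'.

5'-GGACCGGTCGC-3'

The reverse primer's reverse complement TTAGTTGG matches the template at positions 105–112; the product starts at position 51.
The forward primer is identical to the top strand over positions 51–61: GGACCGGTCGC.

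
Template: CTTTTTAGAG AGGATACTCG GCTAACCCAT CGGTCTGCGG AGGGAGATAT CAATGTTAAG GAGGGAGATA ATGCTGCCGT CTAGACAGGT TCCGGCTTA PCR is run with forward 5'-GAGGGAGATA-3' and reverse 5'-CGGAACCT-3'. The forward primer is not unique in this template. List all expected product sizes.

55 bp, 34 bp

The forward primer GAGGGAGATA matches the top strand at positions 40–49, 61–70.
The reverse primer's reverse complement is AGGTTCCG, matching at positions 87–94.
Each forward site pairs with the reverse site to give a product ending at position 94: sizes 55, 34 bp.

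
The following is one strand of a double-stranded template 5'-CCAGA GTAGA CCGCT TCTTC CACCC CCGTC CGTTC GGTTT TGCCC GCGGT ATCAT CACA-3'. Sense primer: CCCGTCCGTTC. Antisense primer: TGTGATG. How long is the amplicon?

Scanning the template, CCCGTCCGTTC occurs at positions 25–35; this primer anneals to the bottom strand there with its 3' end pointing downstream.
Reverse complement of the reverse primer: CATCACA. This occurs on the top strand at positions 53–59.
Product length = (reverse-primer end) − (forward-primer start) + 1 = 59 − 25 + 1 = 35 bp.

35 bp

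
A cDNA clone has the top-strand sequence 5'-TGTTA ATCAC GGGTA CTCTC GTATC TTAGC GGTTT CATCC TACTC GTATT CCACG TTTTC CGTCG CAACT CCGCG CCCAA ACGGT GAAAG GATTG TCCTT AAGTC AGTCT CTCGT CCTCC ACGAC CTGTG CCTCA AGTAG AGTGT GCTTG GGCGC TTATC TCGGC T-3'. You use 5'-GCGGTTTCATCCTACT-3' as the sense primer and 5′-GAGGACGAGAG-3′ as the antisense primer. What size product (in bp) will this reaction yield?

91 bp

Forward primer GCGGTTTCATCCTACT is found on the top strand at positions 29–44.
Taking the reverse complement of GAGGACGAGAG gives CTCTCGTCCTC, found at positions 109–119 on the template; the primer anneals here to the top strand with its 3' end pointing upstream.
Amplicon spans positions 29–119: 91 bp.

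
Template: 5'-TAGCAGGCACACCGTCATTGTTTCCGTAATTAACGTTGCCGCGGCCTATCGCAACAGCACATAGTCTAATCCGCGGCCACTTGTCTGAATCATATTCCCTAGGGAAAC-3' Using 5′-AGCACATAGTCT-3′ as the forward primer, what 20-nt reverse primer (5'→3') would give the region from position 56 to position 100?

The product's 3' end on the top strand is position 100.
The reverse primer anneals to the top strand over positions 81–100, i.e. to TTGTCTGAATCATATTCCCT.
Its sequence written 5'→3' is the reverse complement: AGGGAATATGATTCAGACAA.

5'-AGGGAATATGATTCAGACAA-3'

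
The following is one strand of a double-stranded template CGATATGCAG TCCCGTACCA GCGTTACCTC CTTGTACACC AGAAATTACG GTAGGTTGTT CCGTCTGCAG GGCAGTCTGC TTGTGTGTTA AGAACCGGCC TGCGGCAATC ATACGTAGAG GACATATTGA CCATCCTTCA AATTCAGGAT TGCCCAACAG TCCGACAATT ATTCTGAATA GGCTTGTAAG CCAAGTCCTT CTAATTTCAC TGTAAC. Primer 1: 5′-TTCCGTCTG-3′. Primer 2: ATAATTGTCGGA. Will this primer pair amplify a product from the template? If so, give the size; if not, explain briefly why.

Yes — a 114 bp product.

Primer 1 (TTCCGTCTG) matches the top strand at positions 59–67; it acts as a forward primer.
Primer 2's reverse complement is TCCGACAATTAT, matching the top strand at positions 161–172; it acts as a reverse primer.
The 3' ends face each other across positions 59–172, giving a 114 bp product.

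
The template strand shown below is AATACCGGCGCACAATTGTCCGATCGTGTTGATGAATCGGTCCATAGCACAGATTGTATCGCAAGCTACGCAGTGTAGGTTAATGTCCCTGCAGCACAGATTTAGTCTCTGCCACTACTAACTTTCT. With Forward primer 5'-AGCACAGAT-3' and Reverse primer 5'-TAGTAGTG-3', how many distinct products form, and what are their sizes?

The forward primer AGCACAGAT matches the top strand at positions 46–54, 93–101.
The reverse primer's reverse complement is CACTACTA, matching at positions 113–120.
Each forward site pairs with the reverse site to give a product ending at position 120: sizes 75, 28 bp.

Two products: 75 bp, 28 bp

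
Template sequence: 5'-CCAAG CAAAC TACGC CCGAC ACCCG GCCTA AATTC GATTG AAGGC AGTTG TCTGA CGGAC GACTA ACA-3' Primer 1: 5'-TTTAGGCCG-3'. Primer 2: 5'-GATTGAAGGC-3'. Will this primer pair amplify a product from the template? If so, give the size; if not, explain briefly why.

Primer 1 (TTTAGGCCG) has reverse complement CGGCCTAAA, which matches the top strand at positions 24–32; primer 1 anneals to the top strand there with its 3' end pointing upstream toward position 24.
Primer 2 (GATTGAAGGC) matches the top strand directly at positions 36–45; it anneals to the bottom strand with its 3' end pointing downstream toward position 45.
The 3' ends diverge (primer 1 extends toward position 1, primer 2 toward position 68), so the primers never converge on a shared product.

No product — the primers' 3' ends point away from each other.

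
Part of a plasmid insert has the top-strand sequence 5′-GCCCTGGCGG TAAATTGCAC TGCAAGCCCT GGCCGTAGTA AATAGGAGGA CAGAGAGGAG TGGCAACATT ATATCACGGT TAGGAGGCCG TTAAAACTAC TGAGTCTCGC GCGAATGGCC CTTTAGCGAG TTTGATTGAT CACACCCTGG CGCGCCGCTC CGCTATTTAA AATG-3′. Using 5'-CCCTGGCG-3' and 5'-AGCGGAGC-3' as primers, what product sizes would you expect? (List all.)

163 bp, 20 bp

The forward primer CCCTGGCG matches the top strand at positions 2–9, 145–152.
The reverse primer's reverse complement is GCTCCGCT, matching at positions 157–164.
Each forward site pairs with the reverse site to give a product ending at position 164: sizes 163, 20 bp.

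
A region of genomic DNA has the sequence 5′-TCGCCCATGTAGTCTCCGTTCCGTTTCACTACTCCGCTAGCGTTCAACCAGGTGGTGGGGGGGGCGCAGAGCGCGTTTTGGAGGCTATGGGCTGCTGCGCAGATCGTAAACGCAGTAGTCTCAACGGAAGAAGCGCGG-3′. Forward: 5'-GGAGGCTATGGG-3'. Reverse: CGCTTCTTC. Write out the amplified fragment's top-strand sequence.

Forward primer GGAGGCTATGGG is found on the top strand at positions 80–91.
Taking the reverse complement of CGCTTCTTC gives GAAGAAGCG, found at positions 127–135 on the template; the primer anneals here to the top strand with its 3' end pointing upstream.
The product is the template from position 80 through 135 (56 bp).

5'-GGAGGCTATGGGCTGCTGCGCAGATCGTAAACGCAGTAGTCTCAACGGAAGAAGCG-3'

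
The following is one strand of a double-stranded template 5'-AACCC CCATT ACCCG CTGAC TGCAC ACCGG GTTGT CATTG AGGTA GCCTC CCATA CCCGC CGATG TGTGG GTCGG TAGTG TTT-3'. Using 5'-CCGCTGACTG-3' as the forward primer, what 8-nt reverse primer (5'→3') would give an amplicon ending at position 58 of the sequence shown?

5'-GGGTATGG-3'

The forward primer binds at positions 13–22; the product's 3' end on the top strand is position 58.
The reverse primer anneals to the top strand over positions 51–58, i.e. to CCATACCC.
Its sequence written 5'→3' is the reverse complement: GGGTATGG.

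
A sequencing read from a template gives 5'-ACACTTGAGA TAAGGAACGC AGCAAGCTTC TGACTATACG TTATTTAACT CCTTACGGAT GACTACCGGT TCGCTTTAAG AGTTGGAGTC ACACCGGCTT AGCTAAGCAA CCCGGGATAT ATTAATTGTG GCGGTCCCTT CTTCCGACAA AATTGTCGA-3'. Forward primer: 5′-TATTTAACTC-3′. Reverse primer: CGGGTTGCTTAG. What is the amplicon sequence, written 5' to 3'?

5'-TATTTAACTCCTTACGGATGACTACCGGTTCGCTTTAAGAGTTGGAGTCACACCGGCTTAGCTAAGCAACCCG-3'

The forward primer matches the template at positions 42–51.
The reverse primer's reverse complement is CTAAGCAACCCG, which matches the template at positions 103–114.
The product is the template from position 42 through 114 (73 bp).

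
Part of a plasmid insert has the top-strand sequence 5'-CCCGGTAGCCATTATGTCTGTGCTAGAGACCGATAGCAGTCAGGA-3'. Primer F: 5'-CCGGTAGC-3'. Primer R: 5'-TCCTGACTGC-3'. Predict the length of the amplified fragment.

Scanning the template, CCGGTAGC occurs at positions 2–9; this primer anneals to the bottom strand there with its 3' end pointing downstream.
Taking the reverse complement of TCCTGACTGC gives GCAGTCAGGA, found at positions 36–45 on the template; the primer anneals here to the top strand with its 3' end pointing upstream.
The product runs from position 2 to position 45, so its length is 45 − 2 + 1 = 44 bp.

44 bp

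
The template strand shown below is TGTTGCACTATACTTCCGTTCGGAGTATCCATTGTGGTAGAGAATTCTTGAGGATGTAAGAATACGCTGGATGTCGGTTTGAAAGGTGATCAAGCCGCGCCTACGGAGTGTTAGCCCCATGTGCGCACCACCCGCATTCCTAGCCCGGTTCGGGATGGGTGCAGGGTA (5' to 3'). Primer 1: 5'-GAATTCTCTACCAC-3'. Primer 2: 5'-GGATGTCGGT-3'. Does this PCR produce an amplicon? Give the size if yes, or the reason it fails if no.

Primer 1 (GAATTCTCTACCAC) has reverse complement GTGGTAGAGAATTC, which matches the top strand at positions 34–47; primer 1 anneals to the top strand there with its 3' end pointing upstream toward position 34.
Primer 2 (GGATGTCGGT) matches the top strand directly at positions 69–78; it anneals to the bottom strand with its 3' end pointing downstream toward position 78.
The 3' ends diverge (primer 1 extends toward position 1, primer 2 toward position 168), so the primers never converge on a shared product.

No product — the primers' 3' ends point away from each other.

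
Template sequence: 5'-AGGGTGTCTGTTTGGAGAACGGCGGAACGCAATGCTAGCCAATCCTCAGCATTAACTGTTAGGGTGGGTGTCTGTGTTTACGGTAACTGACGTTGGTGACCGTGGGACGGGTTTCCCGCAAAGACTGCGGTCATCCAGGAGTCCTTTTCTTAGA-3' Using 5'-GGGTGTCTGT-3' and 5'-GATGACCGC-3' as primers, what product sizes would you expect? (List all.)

The forward primer GGGTGTCTGT matches the top strand at positions 2–11, 66–75.
The reverse primer's reverse complement is GCGGTCATC, matching at positions 127–135.
Each forward site pairs with the reverse site to give a product ending at position 135: sizes 134, 70 bp.

134 bp, 70 bp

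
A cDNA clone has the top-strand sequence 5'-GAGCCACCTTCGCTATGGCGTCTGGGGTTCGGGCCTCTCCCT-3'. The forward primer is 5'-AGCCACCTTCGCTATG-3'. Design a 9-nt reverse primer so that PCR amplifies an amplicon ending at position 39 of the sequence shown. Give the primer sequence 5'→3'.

The forward primer binds at positions 2–17; the product's 3' end on the top strand is position 39.
The reverse primer anneals to the top strand over positions 31–39, i.e. to GGGCCTCTC.
Its sequence written 5'→3' is the reverse complement: GAGAGGCCC.

5'-GAGAGGCCC-3'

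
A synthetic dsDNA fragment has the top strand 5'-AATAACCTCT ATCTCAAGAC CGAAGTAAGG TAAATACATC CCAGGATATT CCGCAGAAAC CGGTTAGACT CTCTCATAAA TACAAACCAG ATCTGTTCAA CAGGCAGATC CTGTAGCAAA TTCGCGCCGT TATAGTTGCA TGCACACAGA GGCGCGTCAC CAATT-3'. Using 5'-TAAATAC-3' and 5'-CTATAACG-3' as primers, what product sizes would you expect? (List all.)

105 bp, 59 bp

The forward primer TAAATAC matches the top strand at positions 31–37, 77–83.
The reverse primer's reverse complement is CGTTATAG, matching at positions 128–135.
Each forward site pairs with the reverse site to give a product ending at position 135: sizes 105, 59 bp.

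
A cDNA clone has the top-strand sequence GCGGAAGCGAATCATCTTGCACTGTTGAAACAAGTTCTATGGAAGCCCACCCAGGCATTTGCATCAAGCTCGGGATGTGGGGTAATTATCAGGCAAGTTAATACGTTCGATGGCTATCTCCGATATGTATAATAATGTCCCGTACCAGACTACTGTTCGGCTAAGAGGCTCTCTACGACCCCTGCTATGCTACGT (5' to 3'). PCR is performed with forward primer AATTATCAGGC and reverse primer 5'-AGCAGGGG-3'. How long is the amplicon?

103 bp

Forward primer AATTATCAGGC is found on the top strand at positions 84–94.
The reverse primer's reverse complement is CCCCTGCT, which matches the template at positions 179–186.
Product length = (reverse-primer end) − (forward-primer start) + 1 = 186 − 84 + 1 = 103 bp.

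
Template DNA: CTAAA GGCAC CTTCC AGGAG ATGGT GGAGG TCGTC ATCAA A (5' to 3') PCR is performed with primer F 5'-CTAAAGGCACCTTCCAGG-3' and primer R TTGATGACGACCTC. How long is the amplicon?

The forward primer matches the template at positions 1–18.
Taking the reverse complement of TTGATGACGACCTC gives GAGGTCGTCATCAA, found at positions 27–40 on the template; the primer anneals here to the top strand with its 3' end pointing upstream.
The product runs from position 1 to position 40, so its length is 40 − 1 + 1 = 40 bp.

40 bp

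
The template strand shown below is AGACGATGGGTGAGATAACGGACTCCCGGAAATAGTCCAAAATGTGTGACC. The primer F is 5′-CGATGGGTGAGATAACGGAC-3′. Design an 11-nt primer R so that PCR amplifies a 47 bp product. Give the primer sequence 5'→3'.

The forward primer binds at positions 4–23, so a 47 bp product ends at position 4 + 47 − 1 = 50.
The reverse primer anneals to the top strand over positions 40–50, i.e. to AAATGTGTGAC.
Its sequence written 5'→3' is the reverse complement: GTCACACATTT.

5'-GTCACACATTT-3'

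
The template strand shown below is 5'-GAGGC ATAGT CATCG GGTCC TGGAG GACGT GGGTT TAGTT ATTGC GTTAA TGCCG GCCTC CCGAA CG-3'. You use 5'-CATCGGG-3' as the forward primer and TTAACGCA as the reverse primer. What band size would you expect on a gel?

40 bp

Scanning the template, CATCGGG occurs at positions 11–17; this primer anneals to the bottom strand there with its 3' end pointing downstream.
The reverse primer's reverse complement is TGCGTTAA, which matches the template at positions 43–50.
The product runs from position 11 to position 50, so its length is 50 − 11 + 1 = 40 bp.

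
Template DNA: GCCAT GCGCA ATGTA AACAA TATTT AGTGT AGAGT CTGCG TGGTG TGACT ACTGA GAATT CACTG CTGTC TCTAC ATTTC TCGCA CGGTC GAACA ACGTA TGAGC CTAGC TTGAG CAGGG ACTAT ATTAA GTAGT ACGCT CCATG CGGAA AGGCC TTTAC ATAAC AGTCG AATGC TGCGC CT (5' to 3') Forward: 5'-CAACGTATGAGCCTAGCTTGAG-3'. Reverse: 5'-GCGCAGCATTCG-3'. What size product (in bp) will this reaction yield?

87 bp

The forward primer matches the template at positions 94–115.
The reverse primer's reverse complement is CGAATGCTGCGC, which matches the template at positions 169–180.
Product length = (reverse-primer end) − (forward-primer start) + 1 = 180 − 94 + 1 = 87 bp.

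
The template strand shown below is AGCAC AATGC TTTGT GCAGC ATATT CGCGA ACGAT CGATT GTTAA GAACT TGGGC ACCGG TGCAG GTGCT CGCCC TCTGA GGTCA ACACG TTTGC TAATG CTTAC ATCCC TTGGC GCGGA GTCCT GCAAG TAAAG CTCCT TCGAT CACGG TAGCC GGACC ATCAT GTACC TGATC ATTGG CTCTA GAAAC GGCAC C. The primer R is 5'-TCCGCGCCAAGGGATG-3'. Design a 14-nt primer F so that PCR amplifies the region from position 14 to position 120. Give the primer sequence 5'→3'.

The reverse primer's reverse complement CATCCCTTGGCGCGGA matches the template at positions 105–120; the product starts at position 14.
The forward primer is identical to the top strand over positions 14–27: GTGCAGCATATTCG.

5'-GTGCAGCATATTCG-3'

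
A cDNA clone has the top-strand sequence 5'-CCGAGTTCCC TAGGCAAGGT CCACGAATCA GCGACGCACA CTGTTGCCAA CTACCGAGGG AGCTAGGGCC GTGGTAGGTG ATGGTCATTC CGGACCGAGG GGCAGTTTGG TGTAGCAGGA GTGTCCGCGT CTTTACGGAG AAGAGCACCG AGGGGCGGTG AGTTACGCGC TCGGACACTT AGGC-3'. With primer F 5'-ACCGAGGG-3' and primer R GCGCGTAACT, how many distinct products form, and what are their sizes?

The forward primer ACCGAGGG matches the top strand at positions 53–60, 94–101, 147–154.
The reverse primer's reverse complement is AGTTACGCGC, matching at positions 161–170.
Each forward site pairs with the reverse site to give a product ending at position 170: sizes 118, 77, 24 bp.

Three products: 118 bp, 77 bp, 24 bp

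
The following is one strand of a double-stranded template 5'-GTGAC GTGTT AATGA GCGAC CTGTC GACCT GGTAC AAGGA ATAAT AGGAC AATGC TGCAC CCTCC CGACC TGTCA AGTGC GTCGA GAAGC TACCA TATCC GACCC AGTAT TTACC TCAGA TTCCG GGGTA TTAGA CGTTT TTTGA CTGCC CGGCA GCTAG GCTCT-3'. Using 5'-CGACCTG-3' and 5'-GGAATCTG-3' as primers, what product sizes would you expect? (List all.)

108 bp, 100 bp, 59 bp

The forward primer CGACCTG matches the top strand at positions 17–23, 25–31, 66–72.
The reverse primer's reverse complement is CAGATTCC, matching at positions 117–124.
Each forward site pairs with the reverse site to give a product ending at position 124: sizes 108, 100, 59 bp.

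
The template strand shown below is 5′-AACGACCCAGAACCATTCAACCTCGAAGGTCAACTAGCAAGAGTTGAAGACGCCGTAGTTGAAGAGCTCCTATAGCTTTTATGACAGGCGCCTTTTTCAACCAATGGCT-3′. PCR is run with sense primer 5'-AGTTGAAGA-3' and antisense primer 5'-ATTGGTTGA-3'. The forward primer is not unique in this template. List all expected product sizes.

The forward primer AGTTGAAGA matches the top strand at positions 42–50, 57–65.
The reverse primer's reverse complement is TCAACCAAT, matching at positions 97–105.
Each forward site pairs with the reverse site to give a product ending at position 105: sizes 64, 49 bp.

64 bp, 49 bp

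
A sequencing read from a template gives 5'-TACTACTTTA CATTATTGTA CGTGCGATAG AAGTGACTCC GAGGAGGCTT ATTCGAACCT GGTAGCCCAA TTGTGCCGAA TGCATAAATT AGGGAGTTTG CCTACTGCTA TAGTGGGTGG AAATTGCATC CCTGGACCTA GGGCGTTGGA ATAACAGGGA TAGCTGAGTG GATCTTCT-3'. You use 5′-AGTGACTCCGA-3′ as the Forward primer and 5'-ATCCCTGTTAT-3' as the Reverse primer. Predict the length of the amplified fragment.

130 bp

Forward primer AGTGACTCCGA is found on the top strand at positions 32–42.
Reverse complement of the reverse primer: ATAACAGGGAT. This occurs on the top strand at positions 151–161.
The product runs from position 32 to position 161, so its length is 161 − 32 + 1 = 130 bp.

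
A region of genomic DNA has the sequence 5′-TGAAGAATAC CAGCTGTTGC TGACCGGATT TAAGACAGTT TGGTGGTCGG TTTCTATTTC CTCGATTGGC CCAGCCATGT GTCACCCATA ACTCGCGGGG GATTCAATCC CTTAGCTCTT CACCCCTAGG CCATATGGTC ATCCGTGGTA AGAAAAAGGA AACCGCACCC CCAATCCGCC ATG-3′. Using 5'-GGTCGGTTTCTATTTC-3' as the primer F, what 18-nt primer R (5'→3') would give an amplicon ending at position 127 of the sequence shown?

The forward primer binds at positions 45–60; the product's 3' end on the top strand is position 127.
The reverse primer anneals to the top strand over positions 110–127, i.e. to CCTTAGCTCTTCACCCCT.
Its sequence written 5'→3' is the reverse complement: AGGGGTGAAGAGCTAAGG.

5'-AGGGGTGAAGAGCTAAGG-3'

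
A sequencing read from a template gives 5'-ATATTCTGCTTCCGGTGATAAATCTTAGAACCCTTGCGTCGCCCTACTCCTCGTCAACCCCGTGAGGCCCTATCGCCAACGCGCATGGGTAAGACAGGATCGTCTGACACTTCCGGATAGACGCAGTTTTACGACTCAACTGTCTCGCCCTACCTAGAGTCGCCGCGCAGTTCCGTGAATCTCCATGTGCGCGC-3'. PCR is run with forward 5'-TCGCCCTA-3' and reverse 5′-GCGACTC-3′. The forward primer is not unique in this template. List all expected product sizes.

125 bp, 19 bp

The forward primer TCGCCCTA matches the top strand at positions 39–46, 145–152.
The reverse primer's reverse complement is GAGTCGC, matching at positions 157–163.
Each forward site pairs with the reverse site to give a product ending at position 163: sizes 125, 19 bp.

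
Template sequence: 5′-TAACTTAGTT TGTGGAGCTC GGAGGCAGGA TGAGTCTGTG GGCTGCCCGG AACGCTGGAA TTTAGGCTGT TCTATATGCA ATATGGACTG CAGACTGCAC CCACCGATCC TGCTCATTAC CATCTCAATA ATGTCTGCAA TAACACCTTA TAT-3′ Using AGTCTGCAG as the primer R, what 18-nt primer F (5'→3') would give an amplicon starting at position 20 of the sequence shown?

The reverse primer's reverse complement CTGCAGACT matches the template at positions 88–96; the product starts at position 20.
The forward primer is identical to the top strand over positions 20–37: CGGAGGCAGGATGAGTCT.

5'-CGGAGGCAGGATGAGTCT-3'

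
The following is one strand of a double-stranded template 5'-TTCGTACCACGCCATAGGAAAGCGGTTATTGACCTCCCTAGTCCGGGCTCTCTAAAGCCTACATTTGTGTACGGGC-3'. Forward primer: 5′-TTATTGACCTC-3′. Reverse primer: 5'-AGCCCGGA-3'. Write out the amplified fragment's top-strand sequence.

Scanning the template, TTATTGACCTC occurs at positions 26–36; this primer anneals to the bottom strand there with its 3' end pointing downstream.
The reverse primer's reverse complement is TCCGGGCT, which matches the template at positions 42–49.
The product is the template from position 26 through 49 (24 bp).

5'-TTATTGACCTCCCTAGTCCGGGCT-3'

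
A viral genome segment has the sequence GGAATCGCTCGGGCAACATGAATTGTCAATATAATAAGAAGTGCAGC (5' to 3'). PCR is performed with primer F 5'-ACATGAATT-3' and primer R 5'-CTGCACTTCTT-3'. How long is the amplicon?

31 bp

Scanning the template, ACATGAATT occurs at positions 16–24; this primer anneals to the bottom strand there with its 3' end pointing downstream.
Reverse complement of the reverse primer: AAGAAGTGCAG. This occurs on the top strand at positions 36–46.
The product runs from position 16 to position 46, so its length is 46 − 16 + 1 = 31 bp.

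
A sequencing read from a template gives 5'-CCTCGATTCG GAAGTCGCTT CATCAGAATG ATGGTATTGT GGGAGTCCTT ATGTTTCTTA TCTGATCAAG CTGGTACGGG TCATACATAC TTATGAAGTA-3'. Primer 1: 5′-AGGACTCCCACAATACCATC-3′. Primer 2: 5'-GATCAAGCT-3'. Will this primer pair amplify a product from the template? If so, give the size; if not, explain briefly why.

Primer 1 (AGGACTCCCACAATACCATC) has reverse complement GATGGTATTGTGGGAGTCCT, which matches the top strand at positions 30–49; primer 1 anneals to the top strand there with its 3' end pointing upstream toward position 30.
Primer 2 (GATCAAGCT) matches the top strand directly at positions 64–72; it anneals to the bottom strand with its 3' end pointing downstream toward position 72.
The 3' ends diverge (primer 1 extends toward position 1, primer 2 toward position 100), so the primers never converge on a shared product.

No product — the primers' 3' ends point away from each other.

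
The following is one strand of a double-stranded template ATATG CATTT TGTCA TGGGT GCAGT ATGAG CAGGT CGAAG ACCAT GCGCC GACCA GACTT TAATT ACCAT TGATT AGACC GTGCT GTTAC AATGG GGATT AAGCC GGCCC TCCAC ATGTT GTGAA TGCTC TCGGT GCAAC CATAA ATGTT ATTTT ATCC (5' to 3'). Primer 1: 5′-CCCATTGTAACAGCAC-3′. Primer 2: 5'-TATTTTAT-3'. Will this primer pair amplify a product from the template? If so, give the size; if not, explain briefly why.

No product — the primers' 3' ends point away from each other.

Primer 1 (CCCATTGTAACAGCAC) has reverse complement GTGCTGTTACAATGGG, which matches the top strand at positions 81–96; primer 1 anneals to the top strand there with its 3' end pointing upstream toward position 81.
Primer 2 (TATTTTAT) matches the top strand directly at positions 150–157; it anneals to the bottom strand with its 3' end pointing downstream toward position 157.
The 3' ends diverge (primer 1 extends toward position 1, primer 2 toward position 159), so the primers never converge on a shared product.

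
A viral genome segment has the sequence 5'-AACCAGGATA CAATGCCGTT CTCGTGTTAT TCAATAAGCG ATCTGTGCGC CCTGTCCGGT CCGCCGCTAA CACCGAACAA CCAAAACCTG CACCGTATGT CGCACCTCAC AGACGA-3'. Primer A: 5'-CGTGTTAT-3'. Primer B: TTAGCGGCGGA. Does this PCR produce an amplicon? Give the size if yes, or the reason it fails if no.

Primer A (CGTGTTAT) matches the top strand at positions 23–30; it acts as a forward primer.
Primer B's reverse complement is TCCGCCGCTAA, matching the top strand at positions 60–70; it acts as a reverse primer.
The 3' ends face each other across positions 23–70, giving a 48 bp product.

Yes — a 48 bp product.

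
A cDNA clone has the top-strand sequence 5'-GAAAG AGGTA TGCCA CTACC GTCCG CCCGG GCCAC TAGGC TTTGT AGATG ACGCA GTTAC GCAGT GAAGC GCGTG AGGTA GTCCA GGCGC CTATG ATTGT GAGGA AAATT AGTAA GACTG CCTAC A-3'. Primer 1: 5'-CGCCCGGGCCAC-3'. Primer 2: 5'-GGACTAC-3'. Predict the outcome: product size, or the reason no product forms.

Primer 1 (CGCCCGGGCCAC) matches the top strand at positions 24–35; it acts as a forward primer.
Primer 2's reverse complement is GTAGTCC, matching the top strand at positions 78–84; it acts as a reverse primer.
The 3' ends face each other across positions 24–84, giving a 61 bp product.

Yes — a 61 bp product.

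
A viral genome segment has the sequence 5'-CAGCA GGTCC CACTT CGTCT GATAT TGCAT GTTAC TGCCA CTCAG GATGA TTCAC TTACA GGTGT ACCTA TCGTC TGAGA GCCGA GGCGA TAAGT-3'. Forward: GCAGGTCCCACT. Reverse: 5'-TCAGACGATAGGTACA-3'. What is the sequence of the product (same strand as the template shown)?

Forward primer GCAGGTCCCACT is found on the top strand at positions 3–14.
Reverse complement of the reverse primer: TGTACCTATCGTCTGA. This occurs on the top strand at positions 63–78.
The product is the template from position 3 through 78 (76 bp).

5'-GCAGGTCCCACTTCGTCTGATATTGCATGTTACTGCCACTCAGGATGATTCACTTACAGGTGTACCTATCGTCTGA-3'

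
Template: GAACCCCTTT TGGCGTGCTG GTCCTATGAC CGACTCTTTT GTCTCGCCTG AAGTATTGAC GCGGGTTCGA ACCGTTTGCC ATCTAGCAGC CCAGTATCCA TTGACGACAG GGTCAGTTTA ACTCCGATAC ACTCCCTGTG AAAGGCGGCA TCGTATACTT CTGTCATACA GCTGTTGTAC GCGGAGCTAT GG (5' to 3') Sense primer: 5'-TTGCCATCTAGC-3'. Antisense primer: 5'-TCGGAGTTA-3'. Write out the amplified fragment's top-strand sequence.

5'-TTGCCATCTAGCAGCCCAGTATCCATTGACGACAGGGTCAGTTTAACTCCGA-3'

The forward primer matches the template at positions 76–87.
The reverse primer's reverse complement is TAACTCCGA, which matches the template at positions 119–127.
The product is the template from position 76 through 127 (52 bp).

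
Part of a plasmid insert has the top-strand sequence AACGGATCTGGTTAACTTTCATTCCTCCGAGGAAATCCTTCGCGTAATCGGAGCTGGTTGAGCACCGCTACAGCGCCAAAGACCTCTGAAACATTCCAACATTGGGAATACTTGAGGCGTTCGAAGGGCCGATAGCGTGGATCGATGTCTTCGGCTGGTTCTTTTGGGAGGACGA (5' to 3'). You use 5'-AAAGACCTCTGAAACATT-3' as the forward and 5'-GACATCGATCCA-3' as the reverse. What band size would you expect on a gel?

72 bp

The forward primer matches the template at positions 78–95.
The reverse primer's reverse complement is TGGATCGATGTC, which matches the template at positions 138–149.
Product length = (reverse-primer end) − (forward-primer start) + 1 = 149 − 78 + 1 = 72 bp.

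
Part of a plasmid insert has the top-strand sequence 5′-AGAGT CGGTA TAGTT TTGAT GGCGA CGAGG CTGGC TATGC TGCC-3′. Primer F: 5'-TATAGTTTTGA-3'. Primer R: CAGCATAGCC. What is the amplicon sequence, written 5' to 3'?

The forward primer matches the template at positions 9–19.
The reverse primer's reverse complement is GGCTATGCTG, which matches the template at positions 33–42.
The product is the template from position 9 through 42 (34 bp).

5'-TATAGTTTTGATGGCGACGAGGCTGGCTATGCTG-3'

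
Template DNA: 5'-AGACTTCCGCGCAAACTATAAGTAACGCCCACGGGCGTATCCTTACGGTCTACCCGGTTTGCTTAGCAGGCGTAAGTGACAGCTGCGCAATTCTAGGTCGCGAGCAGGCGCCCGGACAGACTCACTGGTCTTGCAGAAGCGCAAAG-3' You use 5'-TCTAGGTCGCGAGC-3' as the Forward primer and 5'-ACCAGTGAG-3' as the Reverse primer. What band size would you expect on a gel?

38 bp

Scanning the template, TCTAGGTCGCGAGC occurs at positions 92–105; this primer anneals to the bottom strand there with its 3' end pointing downstream.
The reverse primer's reverse complement is CTCACTGGT, which matches the template at positions 121–129.
Product length = (reverse-primer end) − (forward-primer start) + 1 = 129 − 92 + 1 = 38 bp.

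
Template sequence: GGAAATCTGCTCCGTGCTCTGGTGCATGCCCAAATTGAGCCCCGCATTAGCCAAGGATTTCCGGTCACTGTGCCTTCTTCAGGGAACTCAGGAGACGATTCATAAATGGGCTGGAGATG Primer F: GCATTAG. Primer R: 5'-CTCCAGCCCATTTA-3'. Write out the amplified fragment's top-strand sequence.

5'-GCATTAGCCAAGGATTTCCGGTCACTGTGCCTTCTTCAGGGAACTCAGGAGACGATTCATAAATGGGCTGGAG-3'

The forward primer matches the template at positions 44–50.
Taking the reverse complement of CTCCAGCCCATTTA gives TAAATGGGCTGGAG, found at positions 103–116 on the template; the primer anneals here to the top strand with its 3' end pointing upstream.
The product is the template from position 44 through 116 (73 bp).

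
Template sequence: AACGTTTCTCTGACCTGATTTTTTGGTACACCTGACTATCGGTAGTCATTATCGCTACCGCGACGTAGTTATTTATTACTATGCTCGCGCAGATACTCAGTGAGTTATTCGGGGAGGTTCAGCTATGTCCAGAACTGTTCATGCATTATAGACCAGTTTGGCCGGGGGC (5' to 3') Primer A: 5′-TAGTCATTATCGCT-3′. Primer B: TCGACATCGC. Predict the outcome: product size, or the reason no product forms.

Primer B (TCGACATCGC) does not match the top strand, and its reverse complement GCGATGTCGA does not match either.
With no annealing site for primer B, no amplification occurs.

No product — primer B has no binding site in the template.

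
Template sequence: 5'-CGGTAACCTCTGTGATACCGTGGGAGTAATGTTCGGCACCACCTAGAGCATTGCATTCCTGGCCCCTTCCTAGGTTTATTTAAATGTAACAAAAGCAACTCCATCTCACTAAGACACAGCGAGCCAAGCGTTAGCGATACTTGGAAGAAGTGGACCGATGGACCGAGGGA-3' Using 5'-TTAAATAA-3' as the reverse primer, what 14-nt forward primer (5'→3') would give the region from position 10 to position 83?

5'-CTGTGATACCGTGG-3'

The reverse primer's reverse complement TTATTTAA matches the template at positions 76–83; the product starts at position 10.
The forward primer is identical to the top strand over positions 10–23: CTGTGATACCGTGG.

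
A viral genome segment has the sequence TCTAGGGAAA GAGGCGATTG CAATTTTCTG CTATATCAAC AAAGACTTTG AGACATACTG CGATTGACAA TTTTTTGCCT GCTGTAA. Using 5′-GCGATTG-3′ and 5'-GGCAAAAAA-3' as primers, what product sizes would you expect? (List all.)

The forward primer GCGATTG matches the top strand at positions 14–20, 60–66.
The reverse primer's reverse complement is TTTTTTGCC, matching at positions 71–79.
Each forward site pairs with the reverse site to give a product ending at position 79: sizes 66, 20 bp.

66 bp, 20 bp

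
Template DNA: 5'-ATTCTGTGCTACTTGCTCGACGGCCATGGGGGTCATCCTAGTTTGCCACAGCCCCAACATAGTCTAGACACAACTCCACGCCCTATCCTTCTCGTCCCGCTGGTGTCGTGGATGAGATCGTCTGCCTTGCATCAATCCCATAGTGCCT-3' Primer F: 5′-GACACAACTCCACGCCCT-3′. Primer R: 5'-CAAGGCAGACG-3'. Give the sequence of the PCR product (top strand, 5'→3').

Forward primer GACACAACTCCACGCCCT is found on the top strand at positions 67–84.
The reverse primer's reverse complement is CGTCTGCCTTG, which matches the template at positions 119–129.
The product is the template from position 67 through 129 (63 bp).

5'-GACACAACTCCACGCCCTATCCTTCTCGTCCCGCTGGTGTCGTGGATGAGATCGTCTGCCTTG-3'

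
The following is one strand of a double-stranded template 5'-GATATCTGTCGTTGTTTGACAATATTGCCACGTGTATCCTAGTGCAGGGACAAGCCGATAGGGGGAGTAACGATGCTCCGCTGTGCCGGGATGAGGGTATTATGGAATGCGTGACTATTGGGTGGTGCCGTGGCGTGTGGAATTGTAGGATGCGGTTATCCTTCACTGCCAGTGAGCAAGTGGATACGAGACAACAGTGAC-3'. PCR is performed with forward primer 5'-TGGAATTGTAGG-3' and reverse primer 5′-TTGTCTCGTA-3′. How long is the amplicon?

Scanning the template, TGGAATTGTAGG occurs at positions 138–149; this primer anneals to the bottom strand there with its 3' end pointing downstream.
Reverse complement of the reverse primer: TACGAGACAA. This occurs on the top strand at positions 185–194.
Amplicon spans positions 138–194: 57 bp.

57 bp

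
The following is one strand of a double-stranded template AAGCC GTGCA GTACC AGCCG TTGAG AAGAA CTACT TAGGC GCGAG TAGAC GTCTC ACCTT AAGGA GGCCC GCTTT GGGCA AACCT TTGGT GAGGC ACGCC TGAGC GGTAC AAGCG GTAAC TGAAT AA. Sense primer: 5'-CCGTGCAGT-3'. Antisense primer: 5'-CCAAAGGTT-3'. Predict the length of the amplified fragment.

86 bp

The forward primer matches the template at positions 4–12.
Taking the reverse complement of CCAAAGGTT gives AACCTTTGG, found at positions 81–89 on the template; the primer anneals here to the top strand with its 3' end pointing upstream.
Product length = (reverse-primer end) − (forward-primer start) + 1 = 89 − 4 + 1 = 86 bp.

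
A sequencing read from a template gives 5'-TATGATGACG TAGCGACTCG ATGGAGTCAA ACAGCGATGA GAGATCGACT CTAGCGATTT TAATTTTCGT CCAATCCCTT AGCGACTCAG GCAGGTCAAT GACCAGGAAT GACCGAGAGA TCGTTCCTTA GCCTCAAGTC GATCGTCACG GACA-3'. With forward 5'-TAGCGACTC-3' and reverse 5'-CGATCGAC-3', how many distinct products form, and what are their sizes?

The forward primer TAGCGACTC matches the top strand at positions 11–19, 80–88.
The reverse primer's reverse complement is GTCGATCG, matching at positions 138–145.
Each forward site pairs with the reverse site to give a product ending at position 145: sizes 135, 66 bp.

Two products: 135 bp, 66 bp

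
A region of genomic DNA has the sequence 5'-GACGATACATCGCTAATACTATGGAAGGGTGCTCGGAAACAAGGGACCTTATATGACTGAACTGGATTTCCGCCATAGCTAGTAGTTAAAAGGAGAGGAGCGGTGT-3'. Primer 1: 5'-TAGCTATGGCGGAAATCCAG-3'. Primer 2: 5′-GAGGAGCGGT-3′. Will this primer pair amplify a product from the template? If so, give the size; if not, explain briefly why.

No product — the primers' 3' ends point away from each other.

Primer 1 (TAGCTATGGCGGAAATCCAG) has reverse complement CTGGATTTCCGCCATAGCTA, which matches the top strand at positions 62–81; primer 1 anneals to the top strand there with its 3' end pointing upstream toward position 62.
Primer 2 (GAGGAGCGGT) matches the top strand directly at positions 95–104; it anneals to the bottom strand with its 3' end pointing downstream toward position 104.
The 3' ends diverge (primer 1 extends toward position 1, primer 2 toward position 106), so the primers never converge on a shared product.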